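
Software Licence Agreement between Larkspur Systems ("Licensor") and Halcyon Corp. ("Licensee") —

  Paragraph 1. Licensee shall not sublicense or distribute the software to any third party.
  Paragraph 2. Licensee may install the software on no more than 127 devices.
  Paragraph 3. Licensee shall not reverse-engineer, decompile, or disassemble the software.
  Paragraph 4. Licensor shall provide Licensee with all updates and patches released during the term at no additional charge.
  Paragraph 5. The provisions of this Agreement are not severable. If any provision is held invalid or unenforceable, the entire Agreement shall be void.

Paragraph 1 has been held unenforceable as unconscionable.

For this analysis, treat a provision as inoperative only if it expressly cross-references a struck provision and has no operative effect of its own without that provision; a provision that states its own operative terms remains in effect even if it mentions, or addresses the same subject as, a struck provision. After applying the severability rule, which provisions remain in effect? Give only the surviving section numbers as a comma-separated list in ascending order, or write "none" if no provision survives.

Paragraph 1 is struck. Nothing else in the Agreement is defined by reference to Paragraph 1. Paragraph 5 provides that the Agreement is not severable, so the invalidity of any one provision voids the entire Agreement. No provision of the Agreement survives.

none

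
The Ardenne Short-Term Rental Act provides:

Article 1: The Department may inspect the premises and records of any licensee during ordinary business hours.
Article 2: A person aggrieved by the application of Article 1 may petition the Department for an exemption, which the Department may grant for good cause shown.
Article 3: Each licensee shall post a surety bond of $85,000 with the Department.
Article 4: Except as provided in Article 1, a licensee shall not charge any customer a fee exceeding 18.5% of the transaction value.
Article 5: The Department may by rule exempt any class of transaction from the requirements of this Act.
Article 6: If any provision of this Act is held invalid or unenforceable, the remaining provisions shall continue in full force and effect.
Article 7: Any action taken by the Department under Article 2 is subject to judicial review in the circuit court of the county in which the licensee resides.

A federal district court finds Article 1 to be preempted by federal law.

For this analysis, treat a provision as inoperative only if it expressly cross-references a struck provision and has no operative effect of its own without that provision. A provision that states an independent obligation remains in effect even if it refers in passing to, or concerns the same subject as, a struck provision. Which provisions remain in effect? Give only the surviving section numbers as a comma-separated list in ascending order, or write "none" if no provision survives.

Article 1 is struck. Article 2 operates only by reference to Article 1, so it falls with Article 1. Article 7 has no operative effect of its own apart from Article 2 and is therefore inoperative. Article 4 mentions Article 1 but its own obligation stands independently of Article 1, so Article 4 is not affected. Under the severability clause in Article 6, the remaining provisions continue in force. Article 3, Article 4, Article 5, and Article 6 remain in effect.

3, 4, 5, 6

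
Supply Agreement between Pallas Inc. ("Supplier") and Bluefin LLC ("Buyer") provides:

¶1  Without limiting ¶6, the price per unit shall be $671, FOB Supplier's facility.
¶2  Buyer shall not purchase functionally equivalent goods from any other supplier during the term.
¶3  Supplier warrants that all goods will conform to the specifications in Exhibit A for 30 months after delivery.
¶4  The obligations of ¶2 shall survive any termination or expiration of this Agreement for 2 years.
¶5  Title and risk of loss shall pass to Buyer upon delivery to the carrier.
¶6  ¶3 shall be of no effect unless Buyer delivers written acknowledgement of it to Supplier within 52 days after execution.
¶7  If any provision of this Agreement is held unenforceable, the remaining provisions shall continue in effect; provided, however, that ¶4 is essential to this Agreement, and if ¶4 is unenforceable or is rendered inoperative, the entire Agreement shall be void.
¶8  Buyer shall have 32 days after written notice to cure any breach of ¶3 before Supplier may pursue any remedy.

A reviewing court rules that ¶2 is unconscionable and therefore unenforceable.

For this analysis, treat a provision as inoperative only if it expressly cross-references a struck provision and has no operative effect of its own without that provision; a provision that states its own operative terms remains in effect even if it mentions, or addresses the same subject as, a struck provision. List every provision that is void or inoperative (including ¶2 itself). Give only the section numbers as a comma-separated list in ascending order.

¶2 is struck. ¶4 merely fixes the survival period for ¶2; with ¶2 gone it has nothing to operate on and falls away. ¶7 makes ¶4 an essential term, and ¶4 has been rendered inoperative by the cascade; under ¶7, the entire Agreement is therefore void. No provision of the Agreement survives.

1, 2, 3, 4, 5, 6, 7, 8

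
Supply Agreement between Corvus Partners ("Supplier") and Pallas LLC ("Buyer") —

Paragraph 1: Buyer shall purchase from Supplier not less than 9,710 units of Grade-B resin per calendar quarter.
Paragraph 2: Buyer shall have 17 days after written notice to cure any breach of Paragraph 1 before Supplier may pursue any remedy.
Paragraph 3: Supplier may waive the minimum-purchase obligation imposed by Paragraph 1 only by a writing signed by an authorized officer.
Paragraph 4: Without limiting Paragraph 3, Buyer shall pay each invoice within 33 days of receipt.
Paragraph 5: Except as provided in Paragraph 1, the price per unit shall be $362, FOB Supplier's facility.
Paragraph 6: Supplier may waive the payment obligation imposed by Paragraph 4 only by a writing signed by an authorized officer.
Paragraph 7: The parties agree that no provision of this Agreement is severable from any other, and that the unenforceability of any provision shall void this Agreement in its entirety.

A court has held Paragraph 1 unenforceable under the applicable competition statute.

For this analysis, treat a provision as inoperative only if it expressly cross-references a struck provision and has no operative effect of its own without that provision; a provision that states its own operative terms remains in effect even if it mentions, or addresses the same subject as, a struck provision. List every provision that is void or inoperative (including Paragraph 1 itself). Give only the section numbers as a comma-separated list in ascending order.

Paragraph 1 is struck. Paragraph 2 has no operative effect of its own apart from Paragraph 1 and is therefore inoperative. Paragraph 3 operates only by reference to Paragraph 1, so it falls with Paragraph 1. Paragraph 7 provides that the Agreement is not severable, so the invalidity of any one provision voids the entire Agreement. No provision of the Agreement survives.

1, 2, 3, 4, 5, 6, 7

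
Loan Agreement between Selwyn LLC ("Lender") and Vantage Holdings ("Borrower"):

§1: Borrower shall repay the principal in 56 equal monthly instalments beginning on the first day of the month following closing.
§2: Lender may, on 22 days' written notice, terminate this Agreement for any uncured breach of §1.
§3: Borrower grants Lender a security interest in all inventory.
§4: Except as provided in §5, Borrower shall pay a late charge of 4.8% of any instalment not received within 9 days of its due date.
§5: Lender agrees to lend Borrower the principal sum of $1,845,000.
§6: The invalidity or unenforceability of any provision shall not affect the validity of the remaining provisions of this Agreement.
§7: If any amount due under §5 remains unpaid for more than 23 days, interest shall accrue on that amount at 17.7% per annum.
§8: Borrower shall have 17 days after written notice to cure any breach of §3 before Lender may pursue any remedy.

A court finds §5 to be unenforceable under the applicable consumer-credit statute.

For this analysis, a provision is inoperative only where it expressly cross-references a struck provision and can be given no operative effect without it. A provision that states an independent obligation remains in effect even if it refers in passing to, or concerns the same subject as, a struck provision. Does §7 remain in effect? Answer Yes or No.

§5 is struck. §7 does nothing except set the default interest on the principal amount by reference to §5; with §5 gone it has no independent effect and is inoperative. §4 mentions §5 but its own obligation stands independently of §5, so §4 is not affected. §6 is a severability clause and preserves every provision that can still be given independent effect. §1, §2, §3, §4, §6, and §8 remain in effect. §7 is among the inoperative provisions, so the answer is no.

No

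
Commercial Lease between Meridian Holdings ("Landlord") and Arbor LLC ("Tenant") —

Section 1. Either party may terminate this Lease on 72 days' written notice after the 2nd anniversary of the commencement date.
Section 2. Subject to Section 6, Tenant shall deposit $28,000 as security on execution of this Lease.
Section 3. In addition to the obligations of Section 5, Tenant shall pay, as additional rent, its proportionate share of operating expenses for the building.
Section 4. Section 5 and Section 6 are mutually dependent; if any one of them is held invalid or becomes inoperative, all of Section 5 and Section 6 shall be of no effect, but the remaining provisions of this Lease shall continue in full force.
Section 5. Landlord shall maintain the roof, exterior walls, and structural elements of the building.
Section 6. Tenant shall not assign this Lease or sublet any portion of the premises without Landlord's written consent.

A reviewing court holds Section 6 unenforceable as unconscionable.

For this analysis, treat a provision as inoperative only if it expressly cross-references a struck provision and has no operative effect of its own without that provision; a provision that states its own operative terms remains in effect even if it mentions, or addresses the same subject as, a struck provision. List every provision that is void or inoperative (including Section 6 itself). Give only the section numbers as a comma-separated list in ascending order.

5, 6

Section 6 is struck. Section 2 mentions Section 6 but its own obligation stands independently of Section 6, so Section 2 is not affected. Although Section 3 refers to Section 5, its operative terms do not depend on Section 5, so it remains in effect. Nothing else in the Lease is defined by reference to Section 6. Section 4 declares Section 5 and Section 6 mutually dependent; since one of them has fallen, all of them are of no effect. That brings down Section 5 as well. The remainder continues in force under Section 4. The provisions still in force are Section 1, Section 2, Section 3, and Section 4.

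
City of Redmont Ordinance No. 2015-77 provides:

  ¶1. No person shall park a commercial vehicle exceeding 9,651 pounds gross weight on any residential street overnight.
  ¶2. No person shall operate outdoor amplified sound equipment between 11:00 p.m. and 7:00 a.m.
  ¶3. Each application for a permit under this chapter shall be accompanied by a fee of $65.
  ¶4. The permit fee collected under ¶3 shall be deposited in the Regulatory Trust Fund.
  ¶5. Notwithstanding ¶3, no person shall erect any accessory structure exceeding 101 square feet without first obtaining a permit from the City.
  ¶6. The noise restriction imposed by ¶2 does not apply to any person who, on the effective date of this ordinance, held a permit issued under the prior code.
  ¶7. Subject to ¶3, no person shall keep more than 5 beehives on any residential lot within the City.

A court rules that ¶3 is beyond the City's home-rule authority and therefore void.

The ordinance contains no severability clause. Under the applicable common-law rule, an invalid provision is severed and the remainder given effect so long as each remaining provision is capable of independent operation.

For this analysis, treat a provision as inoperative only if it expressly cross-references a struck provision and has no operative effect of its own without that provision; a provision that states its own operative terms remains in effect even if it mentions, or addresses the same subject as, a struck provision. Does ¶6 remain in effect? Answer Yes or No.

¶3 is struck. The whole of ¶4 is the disposition of the permit fee, defined by reference to ¶3, so ¶4 cannot stand once ¶3 is removed. ¶7 mentions ¶3 but its own obligation stands independently of ¶3, so ¶7 is not affected. ¶5 mentions ¶3 but its own obligation stands independently of ¶3, so ¶5 is not affected. With no severability clause, the stated default rule severs what cannot stand and enforces each remaining provision that can operate on its own. The provisions still in force are ¶1, ¶2, ¶5, ¶6, and ¶7. ¶6 is among the surviving provisions, so the answer is yes.

Yes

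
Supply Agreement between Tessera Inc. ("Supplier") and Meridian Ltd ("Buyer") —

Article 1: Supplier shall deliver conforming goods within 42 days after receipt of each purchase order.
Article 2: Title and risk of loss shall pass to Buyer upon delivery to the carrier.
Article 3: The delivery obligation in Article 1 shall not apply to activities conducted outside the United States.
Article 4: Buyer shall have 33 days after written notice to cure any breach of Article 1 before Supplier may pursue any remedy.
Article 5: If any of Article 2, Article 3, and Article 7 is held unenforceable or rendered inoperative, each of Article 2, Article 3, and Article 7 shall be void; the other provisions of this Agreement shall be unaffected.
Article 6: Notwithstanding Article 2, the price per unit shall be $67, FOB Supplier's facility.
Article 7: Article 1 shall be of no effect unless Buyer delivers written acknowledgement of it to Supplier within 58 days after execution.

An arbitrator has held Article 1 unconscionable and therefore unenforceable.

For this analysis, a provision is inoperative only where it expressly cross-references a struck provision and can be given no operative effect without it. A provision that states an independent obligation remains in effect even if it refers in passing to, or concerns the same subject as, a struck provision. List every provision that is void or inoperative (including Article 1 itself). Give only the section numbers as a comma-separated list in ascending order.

Article 1 is struck. Article 3 has no operative effect of its own apart from Article 1 and is therefore inoperative. The only function of Article 4 is the cure period for breach of Article 1, so it cannot stand once Article 1 is removed. Article 7 has no operative effect of its own apart from Article 1 and is therefore inoperative. Article 6 mentions Article 2 but its own obligation stands independently of Article 2, so Article 6 is not affected. Article 5 declares Article 2, Article 3, and Article 7 mutually dependent; since one of them has fallen, all of them are of no effect. That brings down Article 2 as well. The remainder continues in force under Article 5. The provisions still in force are Article 5 and Article 6.

1, 2, 3, 4, 7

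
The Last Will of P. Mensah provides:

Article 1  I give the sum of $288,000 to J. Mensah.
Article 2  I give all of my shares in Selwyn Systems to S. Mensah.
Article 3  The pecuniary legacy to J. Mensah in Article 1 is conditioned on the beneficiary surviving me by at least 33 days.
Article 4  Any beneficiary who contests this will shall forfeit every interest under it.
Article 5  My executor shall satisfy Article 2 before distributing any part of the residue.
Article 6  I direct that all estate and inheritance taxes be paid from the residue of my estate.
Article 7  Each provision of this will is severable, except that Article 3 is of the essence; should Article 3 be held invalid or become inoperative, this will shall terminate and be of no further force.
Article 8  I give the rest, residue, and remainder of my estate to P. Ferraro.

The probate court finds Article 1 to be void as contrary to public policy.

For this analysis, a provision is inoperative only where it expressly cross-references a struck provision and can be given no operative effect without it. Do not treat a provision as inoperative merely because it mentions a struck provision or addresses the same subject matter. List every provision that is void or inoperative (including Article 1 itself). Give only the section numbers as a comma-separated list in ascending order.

Article 1 is struck. The only function of Article 3 is the survivorship condition on Article 1, so it cannot stand once Article 1 is removed. Article 7 makes Article 3 an essential term, and Article 3 has been rendered inoperative by the cascade; under Article 7, the entire will is therefore void. No provision of the will survives.

1, 2, 3, 4, 5, 6, 7, 8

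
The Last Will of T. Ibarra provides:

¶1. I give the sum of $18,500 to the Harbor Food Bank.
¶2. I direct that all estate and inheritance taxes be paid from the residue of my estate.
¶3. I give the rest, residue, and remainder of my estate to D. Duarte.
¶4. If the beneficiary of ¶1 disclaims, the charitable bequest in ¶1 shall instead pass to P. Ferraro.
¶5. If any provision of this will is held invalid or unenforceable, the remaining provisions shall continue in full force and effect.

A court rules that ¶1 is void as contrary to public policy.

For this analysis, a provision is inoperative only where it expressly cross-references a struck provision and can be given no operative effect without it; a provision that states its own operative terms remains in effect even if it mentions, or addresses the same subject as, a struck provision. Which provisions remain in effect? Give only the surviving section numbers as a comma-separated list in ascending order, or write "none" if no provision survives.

¶1 is struck. ¶4 operates only by reference to ¶1, so it falls with ¶1. ¶5 is a severability clause and preserves every provision that can still be given independent effect. ¶2, ¶3, and ¶5 remain in effect.

2, 3, 5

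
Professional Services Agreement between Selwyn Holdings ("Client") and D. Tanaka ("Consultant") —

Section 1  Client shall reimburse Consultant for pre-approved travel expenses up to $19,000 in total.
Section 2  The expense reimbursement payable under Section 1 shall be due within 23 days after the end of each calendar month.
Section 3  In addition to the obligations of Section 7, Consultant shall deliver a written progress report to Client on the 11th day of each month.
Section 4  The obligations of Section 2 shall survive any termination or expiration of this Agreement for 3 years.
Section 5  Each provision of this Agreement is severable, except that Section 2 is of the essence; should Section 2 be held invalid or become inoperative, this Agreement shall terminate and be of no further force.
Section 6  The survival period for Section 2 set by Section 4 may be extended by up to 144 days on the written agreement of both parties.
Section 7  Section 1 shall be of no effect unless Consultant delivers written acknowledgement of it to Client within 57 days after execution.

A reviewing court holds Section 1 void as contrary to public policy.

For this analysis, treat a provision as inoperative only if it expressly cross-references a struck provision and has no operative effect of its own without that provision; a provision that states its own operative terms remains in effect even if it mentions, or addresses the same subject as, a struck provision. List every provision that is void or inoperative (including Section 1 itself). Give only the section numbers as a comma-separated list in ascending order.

1, 2, 3, 4, 5, 6, 7

Section 1 is struck. Section 2 has no operative effect of its own apart from Section 1 and is therefore inoperative. Section 7 operates only by reference to Section 1, so it falls with Section 1. Section 4 operates only by reference to Section 2, so it falls with Section 2. The whole of Section 6 is the extension of the survival period for Section 2, defined by reference to Section 4, so Section 6 cannot stand once Section 4 is removed. Section 5 makes Section 2 an essential term, and Section 2 has been rendered inoperative by the cascade; under Section 5, the entire Agreement is therefore void. No provision of the Agreement survives.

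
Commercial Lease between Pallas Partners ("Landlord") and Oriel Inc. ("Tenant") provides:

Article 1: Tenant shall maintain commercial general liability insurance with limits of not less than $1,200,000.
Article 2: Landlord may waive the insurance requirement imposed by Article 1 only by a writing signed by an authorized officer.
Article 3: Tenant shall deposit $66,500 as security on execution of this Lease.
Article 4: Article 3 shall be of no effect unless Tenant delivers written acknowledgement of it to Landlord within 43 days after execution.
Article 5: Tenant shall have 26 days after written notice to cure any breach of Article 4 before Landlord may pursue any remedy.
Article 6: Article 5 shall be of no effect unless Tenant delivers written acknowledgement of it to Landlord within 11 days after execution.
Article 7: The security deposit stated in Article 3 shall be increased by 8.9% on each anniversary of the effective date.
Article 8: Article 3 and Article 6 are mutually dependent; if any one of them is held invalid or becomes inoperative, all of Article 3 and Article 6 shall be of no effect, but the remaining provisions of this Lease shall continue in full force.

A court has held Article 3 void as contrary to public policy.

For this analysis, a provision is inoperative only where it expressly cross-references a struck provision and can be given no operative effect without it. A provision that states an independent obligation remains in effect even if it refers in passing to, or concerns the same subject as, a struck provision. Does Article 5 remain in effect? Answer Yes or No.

No

Article 3 is struck. Article 4 has no operative effect of its own apart from Article 3 and is therefore inoperative. Article 7 does nothing except set the escalation of the security deposit by reference to Article 3; with Article 3 gone it has no independent effect and is inoperative. Article 5 operates only by reference to Article 4, so it falls with Article 4. The only function of Article 6 is the acknowledgement condition for Article 5, so it cannot stand once Article 5 is removed. Article 8 declares Article 3 and Article 6 mutually dependent; since one of them has fallen, all of them are of no effect. The remainder continues in force under Article 8. The provisions still in force are Article 1, Article 2, and Article 8. Article 5 is among the inoperative provisions, so the answer is no.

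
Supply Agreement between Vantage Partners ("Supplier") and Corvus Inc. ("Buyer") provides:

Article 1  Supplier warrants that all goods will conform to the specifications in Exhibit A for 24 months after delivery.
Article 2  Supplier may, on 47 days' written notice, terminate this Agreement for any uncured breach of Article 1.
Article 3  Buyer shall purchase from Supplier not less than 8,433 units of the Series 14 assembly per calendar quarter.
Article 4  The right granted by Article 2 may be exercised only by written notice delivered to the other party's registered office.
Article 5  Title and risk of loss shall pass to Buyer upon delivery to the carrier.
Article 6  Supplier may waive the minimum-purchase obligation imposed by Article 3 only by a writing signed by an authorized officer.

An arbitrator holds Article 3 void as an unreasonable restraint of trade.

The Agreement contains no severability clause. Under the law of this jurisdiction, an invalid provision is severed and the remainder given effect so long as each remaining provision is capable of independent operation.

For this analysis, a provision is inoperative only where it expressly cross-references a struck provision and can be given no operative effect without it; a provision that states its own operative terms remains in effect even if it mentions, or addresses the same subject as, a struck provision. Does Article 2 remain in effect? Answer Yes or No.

Yes

Article 3 is struck. Article 6 merely fixes the waiver condition for Article 3; with Article 3 gone it has nothing to operate on and falls away. With no severability clause, the stated default rule severs what cannot stand and enforces each remaining provision that can operate on its own. That leaves Article 1, Article 2, Article 4, and Article 5 in effect. Article 2 is among the surviving provisions, so the answer is yes.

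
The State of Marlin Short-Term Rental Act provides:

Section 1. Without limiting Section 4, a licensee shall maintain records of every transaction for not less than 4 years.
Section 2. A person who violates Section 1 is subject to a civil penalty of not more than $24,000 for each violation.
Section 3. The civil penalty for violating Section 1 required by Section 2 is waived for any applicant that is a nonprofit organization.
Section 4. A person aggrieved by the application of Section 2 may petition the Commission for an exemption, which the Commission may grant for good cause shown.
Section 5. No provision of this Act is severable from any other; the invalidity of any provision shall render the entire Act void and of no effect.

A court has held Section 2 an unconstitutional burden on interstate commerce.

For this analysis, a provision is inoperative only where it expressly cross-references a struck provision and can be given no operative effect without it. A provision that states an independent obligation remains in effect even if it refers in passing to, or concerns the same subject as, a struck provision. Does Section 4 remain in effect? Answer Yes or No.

Section 2 is struck. Section 3 does nothing except set the nonprofit waiver of the civil penalty for violating Section 1 by reference to Section 2; with Section 2 gone it has no independent effect and is inoperative. Section 4 operates only by reference to Section 2, so it falls with Section 2. Section 5 provides that the Act is not severable, so the invalidity of any one provision voids the entire Act. No provision of the Act survives. Section 4 is among the inoperative provisions, so the answer is no.

No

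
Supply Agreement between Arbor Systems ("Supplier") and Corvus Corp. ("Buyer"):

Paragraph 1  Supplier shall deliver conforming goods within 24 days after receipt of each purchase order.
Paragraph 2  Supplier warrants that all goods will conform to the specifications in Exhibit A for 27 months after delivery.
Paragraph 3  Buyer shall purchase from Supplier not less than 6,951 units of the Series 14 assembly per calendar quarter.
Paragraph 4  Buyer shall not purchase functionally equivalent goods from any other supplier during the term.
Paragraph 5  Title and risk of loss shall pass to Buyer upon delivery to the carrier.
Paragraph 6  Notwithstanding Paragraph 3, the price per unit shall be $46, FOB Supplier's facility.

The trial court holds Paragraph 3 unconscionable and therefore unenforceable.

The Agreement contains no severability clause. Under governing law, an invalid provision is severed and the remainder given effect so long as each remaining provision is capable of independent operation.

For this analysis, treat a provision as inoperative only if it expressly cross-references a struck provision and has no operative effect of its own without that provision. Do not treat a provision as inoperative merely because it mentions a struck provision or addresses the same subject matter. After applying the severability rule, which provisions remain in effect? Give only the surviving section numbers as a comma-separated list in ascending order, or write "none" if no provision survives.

1, 2, 4, 5, 6

Paragraph 3 is struck. Paragraph 6 mentions Paragraph 3 but its own obligation stands independently of Paragraph 3, so Paragraph 6 is not affected. No other provision's operative terms depend on Paragraph 3. With no severability clause, the stated default rule severs what cannot stand and enforces each remaining provision that can operate on its own. The provisions still in force are Paragraph 1, Paragraph 2, Paragraph 4, Paragraph 5, and Paragraph 6.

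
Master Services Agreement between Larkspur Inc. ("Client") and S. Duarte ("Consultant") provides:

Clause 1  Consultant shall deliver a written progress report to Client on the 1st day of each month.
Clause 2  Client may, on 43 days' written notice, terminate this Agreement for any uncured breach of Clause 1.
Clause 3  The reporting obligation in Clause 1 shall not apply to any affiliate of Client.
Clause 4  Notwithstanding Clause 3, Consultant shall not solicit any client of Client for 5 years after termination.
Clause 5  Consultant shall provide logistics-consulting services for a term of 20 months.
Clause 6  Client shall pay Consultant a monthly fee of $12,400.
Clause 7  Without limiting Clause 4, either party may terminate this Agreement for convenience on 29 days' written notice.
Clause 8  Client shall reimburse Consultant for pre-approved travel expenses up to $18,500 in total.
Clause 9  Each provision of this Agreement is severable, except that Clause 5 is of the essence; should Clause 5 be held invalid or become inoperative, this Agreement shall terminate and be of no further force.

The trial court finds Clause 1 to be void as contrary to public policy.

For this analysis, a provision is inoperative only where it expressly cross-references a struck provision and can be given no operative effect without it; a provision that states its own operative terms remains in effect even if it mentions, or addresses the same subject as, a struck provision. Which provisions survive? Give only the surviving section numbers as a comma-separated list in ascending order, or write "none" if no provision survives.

4, 5, 6, 7, 8, 9

Clause 1 is struck. Clause 2 operates only by reference to Clause 1, so it falls with Clause 1. The whole of Clause 3 is the carve-out from the reporting obligation, defined by reference to Clause 1, so Clause 3 cannot stand once Clause 1 is removed. Clause 4 mentions Clause 3 but its own obligation stands independently of Clause 3, so Clause 4 is not affected. Clause 9 makes Clause 5 an essential term, but Clause 5 is unaffected, so the severability proviso in Clause 9 preserves the remaining provisions. That leaves Clause 4, Clause 5, Clause 6, Clause 7, Clause 8, and Clause 9 in effect.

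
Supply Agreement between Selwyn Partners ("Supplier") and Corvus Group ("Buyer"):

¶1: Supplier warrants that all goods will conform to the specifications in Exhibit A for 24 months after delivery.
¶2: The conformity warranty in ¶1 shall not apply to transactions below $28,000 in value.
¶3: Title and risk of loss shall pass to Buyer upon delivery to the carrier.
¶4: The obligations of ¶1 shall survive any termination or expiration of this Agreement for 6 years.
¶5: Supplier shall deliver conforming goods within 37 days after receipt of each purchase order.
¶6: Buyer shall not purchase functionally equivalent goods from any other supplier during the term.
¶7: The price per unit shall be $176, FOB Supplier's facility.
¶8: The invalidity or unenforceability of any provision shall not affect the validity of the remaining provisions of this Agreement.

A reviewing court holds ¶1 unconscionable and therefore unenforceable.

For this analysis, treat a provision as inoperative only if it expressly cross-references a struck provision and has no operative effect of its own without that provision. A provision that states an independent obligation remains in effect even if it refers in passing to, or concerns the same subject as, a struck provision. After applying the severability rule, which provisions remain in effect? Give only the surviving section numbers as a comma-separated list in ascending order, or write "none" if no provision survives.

¶1 is struck. The whole of ¶2 is the carve-out from the conformity warranty, defined by reference to ¶1, so ¶2 cannot stand once ¶1 is removed. ¶4 has no operative effect of its own apart from ¶1 and is therefore inoperative. ¶8 is a severability clause and preserves every provision that can still be given independent effect. The provisions still in force are ¶3, ¶5, ¶6, ¶7, and ¶8.

3, 5, 6, 7, 8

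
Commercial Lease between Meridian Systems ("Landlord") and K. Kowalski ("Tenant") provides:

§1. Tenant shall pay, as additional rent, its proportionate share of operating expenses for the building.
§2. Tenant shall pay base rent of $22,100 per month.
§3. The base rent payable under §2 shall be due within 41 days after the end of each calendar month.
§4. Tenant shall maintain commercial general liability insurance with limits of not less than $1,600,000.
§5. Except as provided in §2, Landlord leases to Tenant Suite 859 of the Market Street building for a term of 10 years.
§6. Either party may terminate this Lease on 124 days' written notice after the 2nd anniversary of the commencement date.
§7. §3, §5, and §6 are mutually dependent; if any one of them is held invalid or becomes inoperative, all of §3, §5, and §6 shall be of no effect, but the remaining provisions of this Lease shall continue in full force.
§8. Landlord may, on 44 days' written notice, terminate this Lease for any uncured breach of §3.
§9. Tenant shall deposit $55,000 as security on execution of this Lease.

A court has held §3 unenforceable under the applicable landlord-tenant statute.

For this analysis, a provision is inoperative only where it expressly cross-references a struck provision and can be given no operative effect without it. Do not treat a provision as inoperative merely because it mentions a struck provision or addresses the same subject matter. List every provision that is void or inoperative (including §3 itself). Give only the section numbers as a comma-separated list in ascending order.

§3 is struck. §8 operates only by reference to §3, so it falls with §3. §7 declares §3, §5, and §6 mutually dependent; since one of them has fallen, all of them are of no effect. That brings down §5 and §6 as well. The remainder continues in force under §7. §1, §2, §4, §7, and §9 remain in effect.

3, 5, 6, 8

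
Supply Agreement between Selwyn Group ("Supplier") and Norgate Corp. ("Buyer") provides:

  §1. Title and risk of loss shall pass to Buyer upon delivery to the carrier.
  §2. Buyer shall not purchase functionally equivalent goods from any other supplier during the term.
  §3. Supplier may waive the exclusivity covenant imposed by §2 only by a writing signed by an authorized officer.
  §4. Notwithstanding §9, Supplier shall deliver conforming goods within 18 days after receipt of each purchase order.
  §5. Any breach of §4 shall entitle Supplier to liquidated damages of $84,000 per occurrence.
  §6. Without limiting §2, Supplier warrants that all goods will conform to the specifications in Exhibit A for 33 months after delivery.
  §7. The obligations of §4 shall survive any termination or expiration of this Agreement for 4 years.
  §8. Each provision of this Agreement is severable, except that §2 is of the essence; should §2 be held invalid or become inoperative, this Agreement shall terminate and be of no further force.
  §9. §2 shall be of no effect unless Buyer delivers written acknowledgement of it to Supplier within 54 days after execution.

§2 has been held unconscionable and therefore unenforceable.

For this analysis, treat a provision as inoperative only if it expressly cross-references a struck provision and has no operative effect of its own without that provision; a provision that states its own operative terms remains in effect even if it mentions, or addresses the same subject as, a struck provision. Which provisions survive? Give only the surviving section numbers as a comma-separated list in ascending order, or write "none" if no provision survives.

§2 is struck. §3 merely fixes the waiver condition for §2; with §2 gone it has nothing to operate on and falls away. §9 has no operative effect of its own apart from §2 and is therefore inoperative. §8 makes §2 an essential term, and §2 is the provision held invalid; under §8, the entire Agreement is therefore void. No provision of the Agreement survives.

none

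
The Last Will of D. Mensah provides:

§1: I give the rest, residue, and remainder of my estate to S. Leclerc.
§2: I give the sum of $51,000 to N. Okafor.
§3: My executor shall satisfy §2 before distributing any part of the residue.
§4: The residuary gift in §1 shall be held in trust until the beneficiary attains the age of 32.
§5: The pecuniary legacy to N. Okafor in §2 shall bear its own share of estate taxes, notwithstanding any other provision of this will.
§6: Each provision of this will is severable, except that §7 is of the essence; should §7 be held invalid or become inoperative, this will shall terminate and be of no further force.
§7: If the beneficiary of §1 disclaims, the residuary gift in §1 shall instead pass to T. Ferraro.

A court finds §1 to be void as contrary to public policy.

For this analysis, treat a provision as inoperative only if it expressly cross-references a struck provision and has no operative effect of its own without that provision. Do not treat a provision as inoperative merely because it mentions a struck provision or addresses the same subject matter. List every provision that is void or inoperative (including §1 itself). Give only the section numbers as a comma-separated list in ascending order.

1, 2, 3, 4, 5, 6, 7

§1 is struck. The only function of §4 is the trust for §1, so it cannot stand once §1 is removed. §7 merely fixes the alternative disposition for §1; with §1 gone it has nothing to operate on and falls away. §6 makes §7 an essential term, and §7 has been rendered inoperative by the cascade; under §6, the entire will is therefore void. No provision of the will survives.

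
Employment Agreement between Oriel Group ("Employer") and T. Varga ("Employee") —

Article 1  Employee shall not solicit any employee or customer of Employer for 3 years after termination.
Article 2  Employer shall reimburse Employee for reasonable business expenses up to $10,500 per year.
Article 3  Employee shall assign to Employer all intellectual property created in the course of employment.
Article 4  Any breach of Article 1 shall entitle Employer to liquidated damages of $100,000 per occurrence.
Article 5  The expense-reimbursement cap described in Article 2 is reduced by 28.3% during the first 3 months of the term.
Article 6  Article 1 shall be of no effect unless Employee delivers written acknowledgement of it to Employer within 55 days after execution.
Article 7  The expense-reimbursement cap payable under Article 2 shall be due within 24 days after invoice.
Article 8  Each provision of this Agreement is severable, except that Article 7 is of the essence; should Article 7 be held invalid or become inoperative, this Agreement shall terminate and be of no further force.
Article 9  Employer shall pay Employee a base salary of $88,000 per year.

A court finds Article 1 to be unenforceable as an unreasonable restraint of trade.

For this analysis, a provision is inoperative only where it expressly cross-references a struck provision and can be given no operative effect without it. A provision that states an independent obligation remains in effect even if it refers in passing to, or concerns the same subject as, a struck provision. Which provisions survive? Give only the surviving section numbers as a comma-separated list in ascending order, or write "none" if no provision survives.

Article 1 is struck. Article 4 operates only by reference to Article 1, so it falls with Article 1. Article 6 has no operative effect of its own apart from Article 1 and is therefore inoperative. Article 8 makes Article 7 an essential term, but Article 7 is unaffected, so the severability proviso in Article 8 preserves the remaining provisions. That leaves Article 2, Article 3, Article 5, Article 7, Article 8, and Article 9 in effect.

2, 3, 5, 7, 8, 9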